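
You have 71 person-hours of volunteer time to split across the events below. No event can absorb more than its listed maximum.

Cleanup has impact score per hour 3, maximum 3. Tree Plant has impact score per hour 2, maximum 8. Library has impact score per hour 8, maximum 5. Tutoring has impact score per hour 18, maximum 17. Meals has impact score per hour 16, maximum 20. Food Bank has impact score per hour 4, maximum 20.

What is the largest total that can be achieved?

767

Rank by impact score per hour: Tutoring 18 > Meals 16 > Library 8 > Food Bank 4 > Cleanup 3 > Tree Plant 2.
Tutoring: +17 to 17 (cap) ; 54 left.
Give Meals 20 to hit its cap of 20 ; 34 left.
Give Library 5 to hit its cap of 5 ; 29 left.
Food Bank: +20 to 20 (cap) ; 9 left.
Cleanup takes 3 to reach its cap of 3 ; 6 left.
Tree Plant: +6 (room for 8) → 6. Pool exhausted.
Total = 3×3 + 2×6 + 8×5 + 18×17 + 16×20 + 4×20 = 767.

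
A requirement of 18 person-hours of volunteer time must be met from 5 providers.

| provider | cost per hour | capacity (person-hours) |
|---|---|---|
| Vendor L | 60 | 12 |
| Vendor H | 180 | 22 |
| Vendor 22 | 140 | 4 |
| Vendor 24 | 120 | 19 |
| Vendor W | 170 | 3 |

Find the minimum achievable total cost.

Use providers in increasing cost order.
Vendor L (60): use full 12 — 6 person-hours to go.
Vendor 24 (120): take the remaining 6 — done.
Vendor 22, Vendor W, Vendor H: unused.
Cost = 12×60 + 6×120 = 1440.

1440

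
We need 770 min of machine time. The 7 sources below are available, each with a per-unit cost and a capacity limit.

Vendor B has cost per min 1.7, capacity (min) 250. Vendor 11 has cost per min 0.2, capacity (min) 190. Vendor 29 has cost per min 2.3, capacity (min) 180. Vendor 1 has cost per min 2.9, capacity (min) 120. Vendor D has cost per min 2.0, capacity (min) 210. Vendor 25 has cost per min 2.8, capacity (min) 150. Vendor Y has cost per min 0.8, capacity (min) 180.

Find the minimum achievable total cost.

Cheapest first:
Take 190 from Vendor 11 at 0.2 → need 580 more.
Vendor Y (0.8): use full 180 → 400 min to go.
Vendor B at 1.7: take all 250 min → 150 still needed.
Vendor D at 2.0: take 150 of its 210 → requirement met.
Vendor 29, Vendor 25, Vendor 1: unused.
Cost = 190×0.2 + 180×0.8 + 250×1.7 + 150×2.0 = 907.

907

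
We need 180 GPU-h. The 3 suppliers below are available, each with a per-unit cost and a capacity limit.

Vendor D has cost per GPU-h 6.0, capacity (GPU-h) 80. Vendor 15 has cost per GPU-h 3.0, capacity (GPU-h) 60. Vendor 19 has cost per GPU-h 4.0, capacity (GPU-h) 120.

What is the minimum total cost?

Use suppliers in increasing cost order.
Vendor 15 (3.0): use full 60 → 120 GPU-h to go.
Vendor 19 (4.0): use full 120 → 0 GPU-h to go.
Vendor D: unused.
Cost = 60×3.0 + 120×4.0 = 660.

660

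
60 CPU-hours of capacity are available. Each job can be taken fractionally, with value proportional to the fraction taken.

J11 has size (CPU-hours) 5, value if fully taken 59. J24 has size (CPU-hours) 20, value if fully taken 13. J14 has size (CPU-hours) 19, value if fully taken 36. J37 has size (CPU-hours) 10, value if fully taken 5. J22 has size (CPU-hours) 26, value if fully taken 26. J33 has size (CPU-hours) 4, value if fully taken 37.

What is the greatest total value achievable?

Sort by value density: J11 59/5≈11.8, J33 37/4≈9.25, J14 36/19≈1.89, J22 26/26≈1, J24 13/20≈0.65, J37 5/10≈0.5.
J11: take in full, 5 CPU-hours for value 59 ; 55 left.
J33: take in full, 4 CPU-hours for value 37 ; 51 left.
J14: take in full, 19 CPU-hours for value 36 ; 32 left.
All 26 CPU-hours of J22 fit (value 26) ; 6 remain.
Fill the last 6 CPU-hours with part of J24: 6/20 of it earns 3.9.
Total value = 161.9.

161.9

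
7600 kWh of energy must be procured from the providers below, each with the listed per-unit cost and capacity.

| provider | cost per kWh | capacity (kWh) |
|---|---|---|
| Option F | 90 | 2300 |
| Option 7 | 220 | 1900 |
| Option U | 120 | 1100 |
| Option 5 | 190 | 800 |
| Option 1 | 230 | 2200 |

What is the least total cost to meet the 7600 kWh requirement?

1254000

Use providers in increasing cost order.
Option F (90): use full 2300 ; 5300 kWh to go.
Option U (120): use full 1100 ; 4200 kWh to go.
Take 800 from Option 5 at 190 ; need 3400 more.
Option 7 (220): use full 1900 ; 1500 kWh to go.
Take 1500 from Option 1 at 230 to finish.
Cost = 2300×90 + 1100×120 + 800×190 + 1900×220 + 1500×230 = 1254000.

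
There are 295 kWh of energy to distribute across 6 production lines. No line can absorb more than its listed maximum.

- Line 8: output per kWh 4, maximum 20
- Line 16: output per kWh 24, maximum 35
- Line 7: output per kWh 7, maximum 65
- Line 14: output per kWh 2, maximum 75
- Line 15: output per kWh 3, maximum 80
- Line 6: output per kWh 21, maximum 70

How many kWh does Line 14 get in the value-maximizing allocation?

25

Highest output per kWh first: Line 16 24 > Line 6 21 > Line 7 7 > Line 8 4 > Line 15 3 > Line 14 2.
Line 16: +35 to 35 (cap) — 260 left.
Give Line 6 70 to hit its cap of 70 — 190 left.
Give Line 7 65 to hit its cap of 65 — 125 left.
Line 8: +20 to 20 (cap) — 105 left.
Line 15: +80 to 80 (cap) — 25 left.
Line 14: +25 (room for 75) → 25. Pool exhausted.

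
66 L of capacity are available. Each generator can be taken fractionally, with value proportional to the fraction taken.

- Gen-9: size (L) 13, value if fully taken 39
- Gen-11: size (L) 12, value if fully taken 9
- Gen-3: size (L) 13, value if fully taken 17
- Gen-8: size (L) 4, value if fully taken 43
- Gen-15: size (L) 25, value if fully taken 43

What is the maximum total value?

150.25

Best value per unit of size first: Gen-8 43/4≈10.8, Gen-9 39/13≈3, Gen-15 43/25≈1.72, Gen-3 17/13≈1.31, Gen-11 9/12≈0.75.
Take all of Gen-8 (4 L, value 43) — 62 L left.
All 13 L of Gen-9 fit (value 39) — 49 remain.
Take all of Gen-15 (25 L, value 43) — 24 L left.
All 13 L of Gen-3 fit (value 17) — 11 remain.
11 L left: a 11/12 share of Gen-11 gives 9×11/12 = 8.25.
Total value = 150.25.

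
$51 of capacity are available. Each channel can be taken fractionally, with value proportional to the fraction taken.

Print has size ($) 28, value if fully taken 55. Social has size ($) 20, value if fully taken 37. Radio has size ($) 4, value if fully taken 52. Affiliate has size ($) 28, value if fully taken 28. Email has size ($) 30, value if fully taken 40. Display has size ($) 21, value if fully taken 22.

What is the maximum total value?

142.15

Rank by value-to-size ratio: Radio 52/4≈13, Print 55/28≈1.96, Social 37/20≈1.85, Email 40/30≈1.33, Display 22/21≈1.05, Affiliate 28/28≈1.
Take all of Radio (4 $, value 52) ; 47 $ left.
All 28 $ of Print fit (value 55) ; 19 remain.
Fill the last 19 $ with part of Social: 19/20 of it earns 35.15.
Total value = 142.15.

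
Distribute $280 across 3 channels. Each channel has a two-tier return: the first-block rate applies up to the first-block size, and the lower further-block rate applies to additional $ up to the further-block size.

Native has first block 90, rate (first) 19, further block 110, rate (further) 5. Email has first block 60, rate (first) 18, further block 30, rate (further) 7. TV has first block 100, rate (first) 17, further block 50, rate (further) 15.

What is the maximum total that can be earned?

Order all 6 blocks by rate: Native/T1 19 > Email/T1 18 > TV/T1 17 > TV/T2 15 > Email/T2 7 > Native/T2 5.
Fill Native T1 block (90 at 19) ; 190 left.
Fill Email T1 block (60 at 18) ; 130 left.
TV T1 at 17: fill all 100 ; 30 left.
TV T2 at 15: only 30 left, fill 30.
Total = 19×90 + 18×60 + 17×100 + 15×30 = 4940.

4940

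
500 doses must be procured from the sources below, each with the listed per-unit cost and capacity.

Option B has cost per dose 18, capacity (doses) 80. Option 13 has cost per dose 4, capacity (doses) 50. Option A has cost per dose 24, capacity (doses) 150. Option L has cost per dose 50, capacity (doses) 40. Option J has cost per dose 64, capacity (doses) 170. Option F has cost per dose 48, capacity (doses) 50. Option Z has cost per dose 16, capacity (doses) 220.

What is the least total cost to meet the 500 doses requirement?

8760

Use sources in increasing cost order.
Take 50 from Option 13 at 4 → need 450 more.
Take 220 from Option Z at 16 → need 230 more.
Option B at 18: take all 80 doses → 150 still needed.
Option A (24): use full 150 → 0 doses to go.
Option F, Option L, Option J: unused.
Cost = 50×4 + 220×16 + 80×18 + 150×24 = 8760.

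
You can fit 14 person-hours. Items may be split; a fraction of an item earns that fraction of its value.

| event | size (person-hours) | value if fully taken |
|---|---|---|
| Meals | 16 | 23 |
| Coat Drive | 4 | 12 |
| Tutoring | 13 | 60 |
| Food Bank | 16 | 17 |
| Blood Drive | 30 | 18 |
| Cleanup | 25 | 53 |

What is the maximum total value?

63

Best value per unit of size first: Tutoring 60/13≈4.62, Coat Drive 12/4≈3, Cleanup 53/25≈2.12, Meals 23/16≈1.44, Food Bank 17/16≈1.06, Blood Drive 18/30≈0.6.
Tutoring: take in full, 13 person-hours for value 60 → 1 left.
Fill the last 1 person-hours with part of Coat Drive: 1/4 of it earns 3.
Total value = 63.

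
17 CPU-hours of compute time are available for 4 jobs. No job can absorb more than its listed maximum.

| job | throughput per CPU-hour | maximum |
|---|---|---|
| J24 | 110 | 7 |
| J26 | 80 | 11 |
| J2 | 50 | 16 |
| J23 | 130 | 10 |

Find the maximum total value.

2070

Order the jobs by throughput per CPU-hour: J23 130 > J24 110 > J26 80 > J2 50.
J23 takes 10 to reach its cap of 10 → 7 left.
J24 takes 7 to reach its cap of 7 → 0 left.
Total = 110×7 + 130×10 = 2070.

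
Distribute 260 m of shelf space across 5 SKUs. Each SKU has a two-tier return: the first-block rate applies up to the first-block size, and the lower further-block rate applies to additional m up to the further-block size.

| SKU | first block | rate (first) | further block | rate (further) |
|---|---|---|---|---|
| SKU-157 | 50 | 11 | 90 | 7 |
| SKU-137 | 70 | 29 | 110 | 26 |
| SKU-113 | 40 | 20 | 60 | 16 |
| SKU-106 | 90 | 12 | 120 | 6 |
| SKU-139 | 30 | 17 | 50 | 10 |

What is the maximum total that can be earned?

6360

Treat each block as its own option and order by rate: SKU-137/tier1 29 > SKU-137/tier2 26 > SKU-113/tier1 20 > SKU-139/tier1 17 > SKU-113/tier2 16 > SKU-106/tier1 12 > SKU-157/tier1 11 > SKU-139/tier2 10 > SKU-157/tier2 7 > SKU-106/tier2 6.
Fill SKU-137 tier1 block (70 at 29) → 190 left.
SKU-137/tier2 (26): +110 → 80 left.
SKU-113 tier1 at 20: fill all 40 → 40 left.
SKU-139/tier1 (17): +30 → 10 left.
SKU-113/tier2: +10 of 60 at 16; pool empty.
Total = 29×70 + 26×110 + 20×40 + 17×30 + 16×10 = 6360.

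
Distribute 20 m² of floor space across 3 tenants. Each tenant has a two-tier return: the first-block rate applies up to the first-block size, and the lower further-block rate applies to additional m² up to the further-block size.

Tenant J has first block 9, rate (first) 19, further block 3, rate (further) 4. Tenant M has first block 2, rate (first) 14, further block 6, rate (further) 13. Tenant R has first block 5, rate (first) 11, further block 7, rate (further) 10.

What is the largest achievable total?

Order all 6 blocks by rate: Tenant J/tier1 19 > Tenant M/tier1 14 > Tenant M/tier2 13 > Tenant R/tier1 11 > Tenant R/tier2 10 > Tenant J/tier2 4.
Tenant J/tier1 (19): +9 → 11 left.
Tenant M tier1 at 14: fill all 2 → 9 left.
Fill Tenant M tier2 block (6 at 13) → 3 left.
Tenant R/tier1: +3 of 5 at 11; pool empty.
Total = 19×9 + 14×2 + 13×6 + 11×3 = 310.

310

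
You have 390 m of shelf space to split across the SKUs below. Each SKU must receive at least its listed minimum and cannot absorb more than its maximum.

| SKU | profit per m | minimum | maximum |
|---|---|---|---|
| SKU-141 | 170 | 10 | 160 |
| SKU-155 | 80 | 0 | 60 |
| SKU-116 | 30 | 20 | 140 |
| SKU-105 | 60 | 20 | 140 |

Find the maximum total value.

Meeting every minimum uses 10+0+20+20 = 50 m, leaving 340.
Rank by profit per m: SKU-141 170 > SKU-155 80 > SKU-105 60 > SKU-116 30.
Give SKU-141 150 more to hit its cap of 160 → 190 left.
SKU-155 takes 60 more to reach its cap of 60 → 130 left.
SKU-105: +120 to 140 (cap) → 10 left.
Only 10 left; SKU-116 takes them to reach 30.
Total = 170×160 + 80×60 + 30×30 + 60×140 = 41300.

41300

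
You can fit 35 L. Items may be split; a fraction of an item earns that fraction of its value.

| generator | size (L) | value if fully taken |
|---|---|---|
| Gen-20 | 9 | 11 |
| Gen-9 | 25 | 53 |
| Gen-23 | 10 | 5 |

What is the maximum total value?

64.5

Sort by value density: Gen-9 53/25≈2.12, Gen-20 11/9≈1.22, Gen-23 5/10≈0.5.
All 25 L of Gen-9 fit (value 53) ; 10 remain.
All 9 L of Gen-20 fit (value 11) ; 1 remain.
1 L left: a 1/10 share of Gen-23 gives 5×1/10 = 0.5.
Total value = 64.5.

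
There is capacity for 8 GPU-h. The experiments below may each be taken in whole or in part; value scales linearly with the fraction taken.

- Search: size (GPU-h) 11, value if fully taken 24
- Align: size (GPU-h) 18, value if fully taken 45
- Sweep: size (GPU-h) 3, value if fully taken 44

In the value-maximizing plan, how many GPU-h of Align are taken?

5

Rank by value-to-size ratio: Sweep 44/3≈14.7, Align 45/18≈2.5, Search 24/11≈2.18.
Take all of Sweep (3 GPU-h, value 44) → 5 GPU-h left.
Fill the last 5 GPU-h with part of Align: 5/18 of it earns 12.5.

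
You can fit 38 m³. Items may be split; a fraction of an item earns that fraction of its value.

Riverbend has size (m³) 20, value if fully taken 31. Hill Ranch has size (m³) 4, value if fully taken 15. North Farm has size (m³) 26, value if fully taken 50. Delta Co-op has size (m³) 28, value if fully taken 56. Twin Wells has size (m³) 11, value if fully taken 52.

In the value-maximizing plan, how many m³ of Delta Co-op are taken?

Best value per unit of size first: Twin Wells 52/11≈4.73, Hill Ranch 15/4≈3.75, Delta Co-op 56/28≈2, North Farm 50/26≈1.92, Riverbend 31/20≈1.55.
Take all of Twin Wells (11 m³, value 52) ; 27 m³ left.
Hill Ranch: take in full, 4 m³ for value 15 ; 23 left.
23 m³ left: a 23/28 share of Delta Co-op gives 56×23/28 = 46.

23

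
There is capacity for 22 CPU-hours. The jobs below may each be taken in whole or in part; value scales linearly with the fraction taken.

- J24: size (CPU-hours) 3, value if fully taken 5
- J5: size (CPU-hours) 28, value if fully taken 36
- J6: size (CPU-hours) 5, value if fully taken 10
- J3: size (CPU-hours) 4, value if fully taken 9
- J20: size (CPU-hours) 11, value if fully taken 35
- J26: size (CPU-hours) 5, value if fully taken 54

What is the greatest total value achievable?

Sort by value density: J26 54/5≈10.8, J20 35/11≈3.18, J3 9/4≈2.25, J6 10/5≈2, J24 5/3≈1.67, J5 36/28≈1.29.
Take all of J26 (5 CPU-hours, value 54) — 17 CPU-hours left.
J20: take in full, 11 CPU-hours for value 35 — 6 left.
Take all of J3 (4 CPU-hours, value 9) — 2 CPU-hours left.
Only 2 CPU-hours remain; take 2/5 of J6 for value 10×2/5 = 4.
Total value = 102.

102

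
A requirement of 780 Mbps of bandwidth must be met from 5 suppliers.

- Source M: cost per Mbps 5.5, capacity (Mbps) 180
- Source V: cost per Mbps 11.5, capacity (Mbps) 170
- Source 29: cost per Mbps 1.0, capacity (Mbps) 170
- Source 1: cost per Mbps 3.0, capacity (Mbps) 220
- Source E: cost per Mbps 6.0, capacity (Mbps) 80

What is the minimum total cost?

Fill from the cheapest supplier first.
Take 170 from Source 29 at 1.0 — need 610 more.
Take 220 from Source 1 at 3.0 — need 390 more.
Source M at 5.5: take all 180 Mbps — 210 still needed.
Source E at 6.0: take all 80 Mbps — 130 still needed.
Source V (11.5): take the remaining 130 — done.
Cost = 170×1.0 + 220×3.0 + 180×5.5 + 80×6.0 + 130×11.5 = 3795.

3795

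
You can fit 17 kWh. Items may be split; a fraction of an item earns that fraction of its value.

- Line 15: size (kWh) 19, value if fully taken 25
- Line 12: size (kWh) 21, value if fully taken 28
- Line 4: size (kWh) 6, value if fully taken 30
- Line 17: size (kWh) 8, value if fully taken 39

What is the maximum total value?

Best value per unit of size first: Line 4 30/6≈5, Line 17 39/8≈4.88, Line 12 28/21≈1.33, Line 15 25/19≈1.32.
Take all of Line 4 (6 kWh, value 30) → 11 kWh left.
All 8 kWh of Line 17 fit (value 39) → 3 remain.
Only 3 kWh remain; take 3/21 of Line 12 for value 28×3/21 = 4.
Total value = 73.

73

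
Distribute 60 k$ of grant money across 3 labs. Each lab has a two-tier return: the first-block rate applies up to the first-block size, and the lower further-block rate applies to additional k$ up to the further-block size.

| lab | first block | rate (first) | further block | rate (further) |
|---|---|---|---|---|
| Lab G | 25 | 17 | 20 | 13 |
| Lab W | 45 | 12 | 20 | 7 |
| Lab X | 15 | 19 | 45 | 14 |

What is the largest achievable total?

Order all 6 blocks by rate: Lab X/tier1 19 > Lab G/tier1 17 > Lab X/tier2 14 > Lab G/tier2 13 > Lab W/tier1 12 > Lab W/tier2 7.
Fill Lab X tier1 block (15 at 19) — 45 left.
Lab G tier1 at 17: fill all 25 — 20 left.
20 remain; put them into Lab X tier2 at 14.
Total = 19×15 + 17×25 + 14×20 = 990.

990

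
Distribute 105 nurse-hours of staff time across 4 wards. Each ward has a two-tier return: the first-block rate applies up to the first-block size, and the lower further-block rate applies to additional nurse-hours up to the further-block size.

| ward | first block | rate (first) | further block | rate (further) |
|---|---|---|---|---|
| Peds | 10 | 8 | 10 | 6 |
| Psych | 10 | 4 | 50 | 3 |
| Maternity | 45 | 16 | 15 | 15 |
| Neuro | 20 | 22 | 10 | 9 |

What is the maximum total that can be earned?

Order all 8 blocks by rate: Neuro/T1 22 > Maternity/T1 16 > Maternity/T2 15 > Neuro/T2 9 > Peds/T1 8 > Peds/T2 6 > Psych/T1 4 > Psych/T2 3.
Neuro/T1 (22): +20 → 85 left.
Maternity T1 at 16: fill all 45 → 40 left.
Fill Maternity T2 block (15 at 15) → 25 left.
Neuro/T2 (9): +10 → 15 left.
Fill Peds T1 block (10 at 8) → 5 left.
Peds T2 at 6: only 5 left, fill 5.
Total = 22×20 + 16×45 + 15×15 + 9×10 + 8×10 + 6×5 = 1585.

1585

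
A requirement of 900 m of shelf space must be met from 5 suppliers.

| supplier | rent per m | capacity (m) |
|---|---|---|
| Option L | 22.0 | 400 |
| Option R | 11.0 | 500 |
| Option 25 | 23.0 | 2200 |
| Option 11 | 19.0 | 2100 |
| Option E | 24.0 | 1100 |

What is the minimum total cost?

13100

Fill from the cheapest supplier first.
Option R at 11.0: take all 500 m ; 400 still needed.
Take 400 from Option 11 at 19.0 to finish.
Option L, Option 25, Option E: unused.
Cost = 500×11.0 + 400×19.0 = 13100.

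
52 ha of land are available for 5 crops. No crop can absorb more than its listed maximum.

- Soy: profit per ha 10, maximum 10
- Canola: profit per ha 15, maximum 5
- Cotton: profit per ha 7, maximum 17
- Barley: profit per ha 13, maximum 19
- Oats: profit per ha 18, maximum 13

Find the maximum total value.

Highest profit per ha first: Oats 18 > Canola 15 > Barley 13 > Soy 10 > Cotton 7.
Give Oats 13 to hit its cap of 13 ; 39 left.
Give Canola 5 to hit its cap of 5 ; 34 left.
Give Barley 19 to hit its cap of 19 ; 15 left.
Soy: +10 to 10 (cap) ; 5 left.
Cotton has room for 17 but only 5 remain, so it gets 5.
Total = 10×10 + 15×5 + 7×5 + 13×19 + 18×13 = 691.

691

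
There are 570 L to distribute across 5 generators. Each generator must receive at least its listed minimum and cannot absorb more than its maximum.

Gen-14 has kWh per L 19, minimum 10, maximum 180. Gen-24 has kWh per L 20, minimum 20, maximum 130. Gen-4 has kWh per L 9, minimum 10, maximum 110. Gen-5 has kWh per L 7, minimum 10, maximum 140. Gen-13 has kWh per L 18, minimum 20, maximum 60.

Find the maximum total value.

Meeting every minimum uses 10+20+10+10+20 = 70 L, leaving 500.
Highest kWh per L first: Gen-24 20 > Gen-14 19 > Gen-13 18 > Gen-4 9 > Gen-5 7.
Give Gen-24 110 more to hit its cap of 130 — 390 left.
Give Gen-14 170 more to hit its cap of 180 — 220 left.
Gen-13: +40 to 60 (cap) — 180 left.
Gen-4 takes 100 more to reach its cap of 110 — 80 left.
Gen-5: +80 (room for 130) → 90. Pool exhausted.
Total = 19×180 + 20×130 + 9×110 + 7×90 + 18×60 = 8720.

8720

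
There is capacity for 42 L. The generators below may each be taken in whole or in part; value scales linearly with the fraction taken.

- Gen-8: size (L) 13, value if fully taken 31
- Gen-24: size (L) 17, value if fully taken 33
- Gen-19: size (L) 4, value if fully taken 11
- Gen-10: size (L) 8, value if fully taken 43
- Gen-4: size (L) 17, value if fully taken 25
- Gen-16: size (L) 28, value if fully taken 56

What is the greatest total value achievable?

Best value per unit of size first: Gen-10 43/8≈5.38, Gen-19 11/4≈2.75, Gen-8 31/13≈2.38, Gen-16 56/28≈2, Gen-24 33/17≈1.94, Gen-4 25/17≈1.47.
Gen-10: take in full, 8 L for value 43 — 34 left.
Gen-19: take in full, 4 L for value 11 — 30 left.
Gen-8: take in full, 13 L for value 31 — 17 left.
Only 17 L remain; take 17/28 of Gen-16 for value 56×17/28 = 34.
Total value = 119.

119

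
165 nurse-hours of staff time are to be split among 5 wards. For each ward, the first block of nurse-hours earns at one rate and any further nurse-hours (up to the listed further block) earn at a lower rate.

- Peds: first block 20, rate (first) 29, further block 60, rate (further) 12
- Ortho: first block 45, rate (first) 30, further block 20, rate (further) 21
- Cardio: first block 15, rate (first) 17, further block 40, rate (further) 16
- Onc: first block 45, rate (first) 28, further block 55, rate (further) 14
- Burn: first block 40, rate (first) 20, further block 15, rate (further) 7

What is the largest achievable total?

4310

Treat each block as its own option and order by rate: Ortho/T1 30 > Peds/T1 29 > Onc/T1 28 > Ortho/T2 21 > Burn/T1 20 > Cardio/T1 17 > Cardio/T2 16 > Onc/T2 14 > Peds/T2 12 > Burn/T2 7.
Fill Ortho T1 block (45 at 30) → 120 left.
Peds/T1 (29): +20 → 100 left.
Fill Onc T1 block (45 at 28) → 55 left.
Fill Ortho T2 block (20 at 21) → 35 left.
Burn/T1: +35 of 40 at 20; pool empty.
Total = 30×45 + 29×20 + 28×45 + 21×20 + 20×35 = 4310.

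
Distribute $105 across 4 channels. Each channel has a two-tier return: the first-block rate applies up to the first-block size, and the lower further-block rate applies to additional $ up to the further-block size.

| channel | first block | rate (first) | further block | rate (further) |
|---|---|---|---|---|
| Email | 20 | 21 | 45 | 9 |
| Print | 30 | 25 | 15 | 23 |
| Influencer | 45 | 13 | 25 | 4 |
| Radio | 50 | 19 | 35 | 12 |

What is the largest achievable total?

Rank every tier by rate: Print/tier1 25 > Print/tier2 23 > Email/tier1 21 > Radio/tier1 19 > Influencer/tier1 13 > Radio/tier2 12 > Email/tier2 9 > Influencer/tier2 4.
Fill Print tier1 block (30 at 25) ; 75 left.
Print tier2 at 23: fill all 15 ; 60 left.
Fill Email tier1 block (20 at 21) ; 40 left.
Radio tier1 at 19: only 40 left, fill 40.
Total = 25×30 + 23×15 + 21×20 + 19×40 = 2275.

2275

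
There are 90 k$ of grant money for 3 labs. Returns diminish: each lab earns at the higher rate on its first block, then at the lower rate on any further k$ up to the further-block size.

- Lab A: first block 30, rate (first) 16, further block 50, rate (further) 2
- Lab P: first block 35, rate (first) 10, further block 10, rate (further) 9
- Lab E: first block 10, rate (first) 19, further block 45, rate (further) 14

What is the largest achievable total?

Order all 6 blocks by rate: Lab E/T1 19 > Lab A/T1 16 > Lab E/T2 14 > Lab P/T1 10 > Lab P/T2 9 > Lab A/T2 2.
Lab E/T1 (19): +10 — 80 left.
Fill Lab A T1 block (30 at 16) — 50 left.
Lab E T2 at 14: fill all 45 — 5 left.
5 remain; put them into Lab P T1 at 10.
Total = 19×10 + 16×30 + 14×45 + 10×5 = 1350.

1350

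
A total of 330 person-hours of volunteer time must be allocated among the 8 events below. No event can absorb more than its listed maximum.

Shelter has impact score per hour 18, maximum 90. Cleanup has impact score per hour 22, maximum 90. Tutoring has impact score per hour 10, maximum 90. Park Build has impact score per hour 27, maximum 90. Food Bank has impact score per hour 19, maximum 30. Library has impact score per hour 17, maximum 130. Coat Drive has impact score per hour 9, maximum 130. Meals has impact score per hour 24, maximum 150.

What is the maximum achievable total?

Highest impact score per hour first: Park Build 27 > Meals 24 > Cleanup 22 > Food Bank 19 > Shelter 18 > Library 17 > Tutoring 10 > Coat Drive 9.
Park Build takes 90 to reach its cap of 90 — 240 left.
Give Meals 150 to hit its cap of 150 — 90 left.
Cleanup: +90 to 90 (cap) — 0 left.
Total = 22×90 + 27×90 + 24×150 = 8010.

8010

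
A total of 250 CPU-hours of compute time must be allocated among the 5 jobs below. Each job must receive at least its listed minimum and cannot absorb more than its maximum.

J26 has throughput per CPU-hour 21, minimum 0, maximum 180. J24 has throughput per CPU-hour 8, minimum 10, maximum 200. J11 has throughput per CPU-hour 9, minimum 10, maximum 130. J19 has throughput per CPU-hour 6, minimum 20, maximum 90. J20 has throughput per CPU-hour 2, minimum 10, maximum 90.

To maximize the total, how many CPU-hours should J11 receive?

Meeting every minimum uses 0+10+10+20+10 = 50 CPU-hours, leaving 200.
Highest throughput per CPU-hour first: J26 21 > J11 9 > J24 8 > J19 6 > J20 2.
J26 takes 180 more to reach its cap of 180 ; 20 left.
Only 20 left; J11 takes them to reach 30.

30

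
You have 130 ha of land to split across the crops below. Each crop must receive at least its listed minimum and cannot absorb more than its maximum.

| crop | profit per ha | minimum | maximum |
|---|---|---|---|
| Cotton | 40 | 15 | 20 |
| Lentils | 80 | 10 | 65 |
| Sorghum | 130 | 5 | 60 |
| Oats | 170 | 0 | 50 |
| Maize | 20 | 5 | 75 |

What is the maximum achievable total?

Meeting every minimum uses 15+10+5+0+5 = 35 ha, leaving 95.
Order the crops by profit per ha: Oats 170 > Sorghum 130 > Lentils 80 > Cotton 40 > Maize 20.
Give Oats 50 more to hit its cap of 50 → 45 left.
Sorghum has room for 55 more but only 45 remain, so it gets 50.
Total = 40×15 + 80×10 + 130×50 + 170×50 + 20×5 = 16500.

16500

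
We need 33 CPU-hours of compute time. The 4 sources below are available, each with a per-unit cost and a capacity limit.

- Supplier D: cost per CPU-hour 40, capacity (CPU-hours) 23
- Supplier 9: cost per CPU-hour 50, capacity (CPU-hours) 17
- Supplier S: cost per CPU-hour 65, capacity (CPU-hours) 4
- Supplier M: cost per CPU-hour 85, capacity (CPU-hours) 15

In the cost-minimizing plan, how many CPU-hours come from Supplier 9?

Use sources in increasing cost order.
Supplier D at 40: take all 23 CPU-hours → 10 still needed.
Supplier 9 at 50: take 10 of its 17 → requirement met.
Supplier S, Supplier M: unused.

10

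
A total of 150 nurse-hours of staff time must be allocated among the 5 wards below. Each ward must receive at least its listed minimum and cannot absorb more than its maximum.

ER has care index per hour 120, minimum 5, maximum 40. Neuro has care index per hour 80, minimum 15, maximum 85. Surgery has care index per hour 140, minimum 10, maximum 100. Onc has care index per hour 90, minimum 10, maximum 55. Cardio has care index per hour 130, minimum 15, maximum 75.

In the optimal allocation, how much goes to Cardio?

Meeting every minimum uses 5+15+10+10+15 = 55 nurse-hours, leaving 95.
Rank by care index per hour: Surgery 140 > Cardio 130 > ER 120 > Onc 90 > Neuro 80.
Surgery: +90 to 100 (cap) — 5 left.
Cardio has room for 60 more but only 5 remain, so it gets 20.

20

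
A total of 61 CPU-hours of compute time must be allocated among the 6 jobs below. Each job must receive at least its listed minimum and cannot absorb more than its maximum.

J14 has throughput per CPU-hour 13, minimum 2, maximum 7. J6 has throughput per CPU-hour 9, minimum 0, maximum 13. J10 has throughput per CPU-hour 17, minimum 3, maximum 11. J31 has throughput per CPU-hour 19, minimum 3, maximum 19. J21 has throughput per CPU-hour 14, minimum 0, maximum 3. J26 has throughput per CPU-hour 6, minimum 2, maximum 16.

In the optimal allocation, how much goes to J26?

8

Meeting every minimum uses 2+0+3+3+0+2 = 10 CPU-hours, leaving 51.
Order the jobs by throughput per CPU-hour: J31 19 > J10 17 > J21 14 > J14 13 > J6 9 > J26 6.
J31 takes 16 more to reach its cap of 19 → 35 left.
J10 takes 8 more to reach its cap of 11 → 27 left.
J21: +3 to 3 (cap) → 24 left.
J14 takes 5 more to reach its cap of 7 → 19 left.
J6: +13 to 13 (cap) → 6 left.
J26 has room for 14 more but only 6 remain, so it gets 8.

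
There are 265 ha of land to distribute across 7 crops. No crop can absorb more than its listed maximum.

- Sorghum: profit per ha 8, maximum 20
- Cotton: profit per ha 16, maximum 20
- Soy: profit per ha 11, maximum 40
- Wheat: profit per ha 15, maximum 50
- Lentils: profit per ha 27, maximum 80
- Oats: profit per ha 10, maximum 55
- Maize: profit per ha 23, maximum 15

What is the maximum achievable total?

Order the crops by profit per ha: Lentils 27 > Maize 23 > Cotton 16 > Wheat 15 > Soy 11 > Oats 10 > Sorghum 8.
Lentils: +80 to 80 (cap) → 185 left.
Maize: +15 to 15 (cap) → 170 left.
Cotton: +20 to 20 (cap) → 150 left.
Give Wheat 50 to hit its cap of 50 → 100 left.
Soy: +40 to 40 (cap) → 60 left.
Oats takes 55 to reach its cap of 55 → 5 left.
Only 5 left; Sorghum takes them to reach 5.
Total = 8×5 + 16×20 + 11×40 + 15×50 + 27×80 + 10×55 + 23×15 = 4605.

4605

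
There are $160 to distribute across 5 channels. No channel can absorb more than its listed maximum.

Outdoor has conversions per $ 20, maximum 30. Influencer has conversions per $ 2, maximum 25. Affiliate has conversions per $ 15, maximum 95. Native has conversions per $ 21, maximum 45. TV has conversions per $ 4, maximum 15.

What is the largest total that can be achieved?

2820

Rank by conversions per $: Native 21 > Outdoor 20 > Affiliate 15 > TV 4 > Influencer 2.
Give Native 45 to hit its cap of 45 — 115 left.
Give Outdoor 30 to hit its cap of 30 — 85 left.
Affiliate: +85 (room for 95) → 85. Pool exhausted.
Total = 20×30 + 15×85 + 21×45 = 2820.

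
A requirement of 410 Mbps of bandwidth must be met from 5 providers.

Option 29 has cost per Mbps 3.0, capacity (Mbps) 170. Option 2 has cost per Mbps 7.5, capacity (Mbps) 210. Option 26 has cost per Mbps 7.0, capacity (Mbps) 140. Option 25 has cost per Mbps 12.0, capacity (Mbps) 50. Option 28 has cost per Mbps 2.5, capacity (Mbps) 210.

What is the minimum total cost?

Use providers in increasing cost order.
Take 210 from Option 28 at 2.5 ; need 200 more.
Take 170 from Option 29 at 3.0 ; need 30 more.
Take 30 from Option 26 at 7.0 to finish.
Option 2, Option 25: unused.
Cost = 210×2.5 + 170×3.0 + 30×7.0 = 1245.

1245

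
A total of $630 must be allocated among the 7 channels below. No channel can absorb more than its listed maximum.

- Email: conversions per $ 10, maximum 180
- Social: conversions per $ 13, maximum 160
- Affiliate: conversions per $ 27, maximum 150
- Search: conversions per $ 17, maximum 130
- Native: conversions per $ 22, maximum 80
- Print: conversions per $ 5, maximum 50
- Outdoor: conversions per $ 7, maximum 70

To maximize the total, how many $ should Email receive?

Order the channels by conversions per $: Affiliate 27 > Native 22 > Search 17 > Social 13 > Email 10 > Outdoor 7 > Print 5.
Give Affiliate 150 to hit its cap of 150 — 480 left.
Give Native 80 to hit its cap of 80 — 400 left.
Search takes 130 to reach its cap of 130 — 270 left.
Social: +160 to 160 (cap) — 110 left.
Only 110 left; Email takes them to reach 110.

110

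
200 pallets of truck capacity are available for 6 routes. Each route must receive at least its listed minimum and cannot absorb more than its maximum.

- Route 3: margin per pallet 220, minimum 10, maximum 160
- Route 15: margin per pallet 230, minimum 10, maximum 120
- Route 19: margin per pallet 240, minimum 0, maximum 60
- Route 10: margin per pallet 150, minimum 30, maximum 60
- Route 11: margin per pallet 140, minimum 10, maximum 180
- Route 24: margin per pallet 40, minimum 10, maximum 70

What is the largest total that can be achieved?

41300

Meeting every minimum uses 10+10+0+30+10+10 = 70 pallets, leaving 130.
Highest margin per pallet first: Route 19 240 > Route 15 230 > Route 3 220 > Route 10 150 > Route 11 140 > Route 24 40.
Route 19: +60 to 60 (cap) → 70 left.
Route 15 has room for 110 more but only 70 remain, so it gets 80.
Total = 220×10 + 230×80 + 240×60 + 150×30 + 140×10 + 40×10 = 41300.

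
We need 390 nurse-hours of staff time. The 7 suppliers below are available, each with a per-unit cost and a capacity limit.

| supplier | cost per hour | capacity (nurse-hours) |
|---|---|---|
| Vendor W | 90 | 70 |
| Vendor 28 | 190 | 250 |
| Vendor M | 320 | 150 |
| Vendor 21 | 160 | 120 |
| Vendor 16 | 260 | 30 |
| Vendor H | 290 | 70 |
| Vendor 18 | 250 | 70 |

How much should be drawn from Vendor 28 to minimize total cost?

Use suppliers in increasing cost order.
Vendor W at 90: take all 70 nurse-hours ; 320 still needed.
Take 120 from Vendor 21 at 160 ; need 200 more.
Vendor 28 (190): take the remaining 200 ; done.
Vendor 18, Vendor 16, Vendor H, Vendor M: unused.

200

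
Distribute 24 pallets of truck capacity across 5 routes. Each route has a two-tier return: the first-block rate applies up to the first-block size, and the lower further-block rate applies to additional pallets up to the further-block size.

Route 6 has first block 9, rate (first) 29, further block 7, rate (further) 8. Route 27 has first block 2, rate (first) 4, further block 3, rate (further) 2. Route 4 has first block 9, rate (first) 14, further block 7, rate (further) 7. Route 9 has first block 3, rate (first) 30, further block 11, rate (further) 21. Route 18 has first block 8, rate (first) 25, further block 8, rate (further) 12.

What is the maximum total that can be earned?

Rank every tier by rate: Route 9/tier1 30 > Route 6/tier1 29 > Route 18/tier1 25 > Route 9/tier2 21 > Route 4/tier1 14 > Route 18/tier2 12 > Route 6/tier2 8 > Route 4/tier2 7 > Route 27/tier1 4 > Route 27/tier2 2.
Route 9 tier1 at 30: fill all 3 — 21 left.
Fill Route 6 tier1 block (9 at 29) — 12 left.
Fill Route 18 tier1 block (8 at 25) — 4 left.
4 remain; put them into Route 9 tier2 at 21.
Total = 30×3 + 29×9 + 25×8 + 21×4 = 635.

635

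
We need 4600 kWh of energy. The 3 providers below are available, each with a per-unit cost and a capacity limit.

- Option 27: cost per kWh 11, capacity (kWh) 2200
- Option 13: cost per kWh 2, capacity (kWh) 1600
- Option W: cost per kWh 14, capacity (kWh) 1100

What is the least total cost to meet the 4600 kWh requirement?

38600

Use providers in increasing cost order.
Take 1600 from Option 13 at 2 ; need 3000 more.
Option 27 (11): use full 2200 ; 800 kWh to go.
Take 800 from Option W at 14 to finish.
Cost = 1600×2 + 2200×11 + 800×14 = 38600.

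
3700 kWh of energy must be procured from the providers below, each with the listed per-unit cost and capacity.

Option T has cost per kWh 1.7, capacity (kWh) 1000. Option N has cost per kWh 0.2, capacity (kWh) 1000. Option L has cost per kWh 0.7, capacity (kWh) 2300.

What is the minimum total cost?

Cheapest first:
Option N (0.2): use full 1000 ; 2700 kWh to go.
Take 2300 from Option L at 0.7 ; need 400 more.
Take 400 from Option T at 1.7 to finish.
Cost = 1000×0.2 + 2300×0.7 + 400×1.7 = 2490.

2490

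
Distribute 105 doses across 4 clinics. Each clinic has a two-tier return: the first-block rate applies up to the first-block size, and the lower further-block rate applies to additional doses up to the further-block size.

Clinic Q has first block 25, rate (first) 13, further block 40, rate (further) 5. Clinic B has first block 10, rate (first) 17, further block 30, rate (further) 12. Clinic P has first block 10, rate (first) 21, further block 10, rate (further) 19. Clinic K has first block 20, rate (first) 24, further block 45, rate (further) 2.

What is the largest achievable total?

Treat each block as its own option and order by rate: Clinic K/T1 24 > Clinic P/T1 21 > Clinic P/T2 19 > Clinic B/T1 17 > Clinic Q/T1 13 > Clinic B/T2 12 > Clinic Q/T2 5 > Clinic K/T2 2.
Clinic K T1 at 24: fill all 20 ; 85 left.
Clinic P/T1 (21): +10 ; 75 left.
Clinic P T2 at 19: fill all 10 ; 65 left.
Clinic B/T1 (17): +10 ; 55 left.
Clinic Q/T1 (13): +25 ; 30 left.
Fill Clinic B T2 block (30 at 12) ; 0 left.
Total = 24×20 + 21×10 + 19×10 + 17×10 + 13×25 + 12×30 = 1735.

1735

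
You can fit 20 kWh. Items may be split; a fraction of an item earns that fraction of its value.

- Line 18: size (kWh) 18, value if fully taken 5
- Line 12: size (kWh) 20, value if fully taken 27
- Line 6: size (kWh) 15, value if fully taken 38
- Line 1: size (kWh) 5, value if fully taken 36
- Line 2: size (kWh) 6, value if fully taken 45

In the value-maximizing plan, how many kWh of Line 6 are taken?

9

Sort by value density: Line 2 45/6≈7.5, Line 1 36/5≈7.2, Line 6 38/15≈2.53, Line 12 27/20≈1.35, Line 18 5/18≈0.278.
Take all of Line 2 (6 kWh, value 45) → 14 kWh left.
Line 1: take in full, 5 kWh for value 36 → 9 left.
Only 9 kWh remain; take 9/15 of Line 6 for value 38×9/15 = 22.8.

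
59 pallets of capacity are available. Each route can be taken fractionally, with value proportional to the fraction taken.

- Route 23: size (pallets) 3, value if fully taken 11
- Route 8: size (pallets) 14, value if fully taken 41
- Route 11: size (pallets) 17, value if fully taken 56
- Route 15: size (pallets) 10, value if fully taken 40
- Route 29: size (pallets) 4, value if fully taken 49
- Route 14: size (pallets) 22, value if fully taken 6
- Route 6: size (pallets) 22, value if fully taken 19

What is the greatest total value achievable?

206.5

Best value per unit of size first: Route 29 49/4≈12.2, Route 15 40/10≈4, Route 23 11/3≈3.67, Route 11 56/17≈3.29, Route 8 41/14≈2.93, Route 6 19/22≈0.864, Route 14 6/22≈0.273.
Route 29: take in full, 4 pallets for value 49 — 55 left.
Take all of Route 15 (10 pallets, value 40) — 45 pallets left.
Take all of Route 23 (3 pallets, value 11) — 42 pallets left.
Route 11: take in full, 17 pallets for value 56 — 25 left.
All 14 pallets of Route 8 fit (value 41) — 11 remain.
Fill the last 11 pallets with part of Route 6: 11/22 of it earns 9.5.
Total value = 206.5.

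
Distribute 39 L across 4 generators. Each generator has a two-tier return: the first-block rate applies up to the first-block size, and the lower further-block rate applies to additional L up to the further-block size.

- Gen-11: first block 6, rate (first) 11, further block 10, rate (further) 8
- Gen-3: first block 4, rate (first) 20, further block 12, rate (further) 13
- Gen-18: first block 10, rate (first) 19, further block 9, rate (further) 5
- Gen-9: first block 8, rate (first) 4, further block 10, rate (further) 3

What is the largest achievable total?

548

Order all 8 blocks by rate: Gen-3/T1 20 > Gen-18/T1 19 > Gen-3/T2 13 > Gen-11/T1 11 > Gen-11/T2 8 > Gen-18/T2 5 > Gen-9/T1 4 > Gen-9/T2 3.
Fill Gen-3 T1 block (4 at 20) — 35 left.
Fill Gen-18 T1 block (10 at 19) — 25 left.
Gen-3 T2 at 13: fill all 12 — 13 left.
Gen-11/T1 (11): +6 — 7 left.
Gen-11/T2: +7 of 10 at 8; pool empty.
Total = 20×4 + 19×10 + 13×12 + 11×6 + 8×7 = 548.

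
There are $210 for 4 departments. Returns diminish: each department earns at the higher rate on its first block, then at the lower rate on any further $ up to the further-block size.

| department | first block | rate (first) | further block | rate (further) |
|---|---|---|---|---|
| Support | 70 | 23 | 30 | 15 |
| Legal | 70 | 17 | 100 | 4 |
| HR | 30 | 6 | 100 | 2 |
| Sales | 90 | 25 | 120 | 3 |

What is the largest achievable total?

4710

Rank every tier by rate: Sales/first 25 > Support/first 23 > Legal/first 17 > Support/second 15 > HR/first 6 > Legal/second 4 > Sales/second 3 > HR/second 2.
Sales/first (25): +90 → 120 left.
Fill Support first block (70 at 23) → 50 left.
Legal first at 17: only 50 left, fill 50.
Total = 25×90 + 23×70 + 17×50 = 4710.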